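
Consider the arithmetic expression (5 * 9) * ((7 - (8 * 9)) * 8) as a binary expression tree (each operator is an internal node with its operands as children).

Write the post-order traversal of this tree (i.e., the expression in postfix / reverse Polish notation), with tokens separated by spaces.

5 9 * 7 8 9 * - 8 * *

Post-order on an expression tree gives postfix notation: for each operator, emit left operand, right operand, then the operator.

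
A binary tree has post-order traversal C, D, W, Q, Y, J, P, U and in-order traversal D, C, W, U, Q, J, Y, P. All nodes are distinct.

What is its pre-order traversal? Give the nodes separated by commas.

U, W, D, C, P, J, Q, Y

The last element of post-order is the root; it splits in-order into left and right subtrees.
Root U: left subtree has 3 nodes {D, C, W}, right has 4 {Q, J, Y, P}.
  Root W: left subtree has 2 nodes {D, C}, right has 0 { }.
    Root D: left subtree has 0 nodes { }, right has 1 {C}.
  Root P: left subtree has 3 nodes {Q, J, Y}, right has 0 { }.
    Root J: left subtree has 1 node {Q}, right has 1 {Y}.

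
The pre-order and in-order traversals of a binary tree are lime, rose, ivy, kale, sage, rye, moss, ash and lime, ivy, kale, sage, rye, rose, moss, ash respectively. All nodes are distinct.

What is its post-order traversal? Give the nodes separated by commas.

rye, sage, kale, ivy, ash, moss, rose, lime

The first element of pre-order is the root; it splits in-order into left and right subtrees.
Root lime: left subtree has 0 nodes { }, right has 7 {ivy, kale, sage, rye, rose, moss, ash}.
  Root rose: left subtree has 4 nodes {ivy, kale, sage, rye}, right has 2 {moss, ash}.
    Root ivy: left subtree has 0 nodes { }, right has 3 {kale, sage, rye}.
      Root kale: left subtree has 0 nodes { }, right has 2 {sage, rye}.
        Root sage: left subtree has 0 nodes { }, right has 1 {rye}.
    Root moss: left subtree has 0 nodes { }, right has 1 {ash}.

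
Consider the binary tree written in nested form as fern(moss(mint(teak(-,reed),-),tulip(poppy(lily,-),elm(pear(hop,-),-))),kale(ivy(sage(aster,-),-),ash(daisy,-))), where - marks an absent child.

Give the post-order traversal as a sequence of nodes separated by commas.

reed, teak, mint, lily, poppy, hop, pear, elm, tulip, moss, aster, sage, ivy, daisy, ash, kale, fern

Post-order visits the left subtree, then the right subtree, then the node.
At fern: go left to moss.
  At moss: go left to mint.
    At mint: go left to teak.
      At teak: no left child.
      At teak: go right to reed.
        reed is a leaf — visit reed.
      Visit teak.
    At mint: no right child.
    Visit mint.
  At moss: go right to tulip.
    At tulip: go left to poppy.
      At poppy: go left to lily.
        lily is a leaf — visit lily.
      At poppy: no right child.
      Visit poppy.
    At tulip: go right to elm.
      At elm: go left to pear.
        At pear: go left to hop.
          hop is a leaf — visit hop.
        At pear: no right child.
        Visit pear.
      At elm: no right child.
      Visit elm.
    Visit tulip.
  Visit moss.
At fern: go right to kale.
  At kale: go left to ivy.
    At ivy: go left to sage.
      At sage: go left to aster.
        aster is a leaf — visit aster.
      At sage: no right child.
      Visit sage.
    At ivy: no right child.
    Visit ivy.
  At kale: go right to ash.
    At ash: go left to daisy.
      daisy is a leaf — visit daisy.
    At ash: no right child.
    Visit ash.
  Visit kale.
Visit fern.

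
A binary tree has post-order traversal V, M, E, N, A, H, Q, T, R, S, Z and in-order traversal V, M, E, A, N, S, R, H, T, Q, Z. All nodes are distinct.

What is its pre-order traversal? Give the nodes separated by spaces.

Z S A E M V N R T H Q

The last element of post-order is the root; it splits in-order into left and right subtrees.
Root Z: left subtree has 10 nodes {V, M, E, A, N, S, R, H, T, Q}, right has 0 { }.
  Root S: left subtree has 5 nodes {V, M, E, A, N}, right has 4 {R, H, T, Q}.
    Root A: left subtree has 3 nodes {V, M, E}, right has 1 {N}.
      Root E: left subtree has 2 nodes {V, M}, right has 0 { }.
        Root M: left subtree has 1 node {V}, right has 0 { }.
    Root R: left subtree has 0 nodes { }, right has 3 {H, T, Q}.
      Root T: left subtree has 1 node {H}, right has 1 {Q}.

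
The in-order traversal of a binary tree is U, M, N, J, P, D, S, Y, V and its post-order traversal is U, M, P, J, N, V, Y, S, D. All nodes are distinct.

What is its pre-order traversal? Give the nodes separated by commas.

The last element of post-order is the root; it splits in-order into left and right subtrees.
Root D: left subtree has 5 nodes {U, M, N, J, P}, right has 3 {S, Y, V}.
  Root N: left subtree has 2 nodes {U, M}, right has 2 {J, P}.
    Root M: left subtree has 1 node {U}, right has 0 { }.
    Root J: left subtree has 0 nodes { }, right has 1 {P}.
  Root S: left subtree has 0 nodes { }, right has 2 {Y, V}.
    Root Y: left subtree has 0 nodes { }, right has 1 {V}.

D, N, M, U, J, P, S, Y, V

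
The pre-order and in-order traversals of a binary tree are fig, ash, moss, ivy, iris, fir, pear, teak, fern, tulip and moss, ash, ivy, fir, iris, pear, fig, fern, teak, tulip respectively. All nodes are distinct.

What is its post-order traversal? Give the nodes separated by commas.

The first element of pre-order is the root; it splits in-order into left and right subtrees.
Root fig: left subtree has 6 nodes {moss, ash, ivy, fir, iris, pear}, right has 3 {fern, teak, tulip}.
  Root ash: left subtree has 1 node {moss}, right has 4 {ivy, fir, iris, pear}.
    Root ivy: left subtree has 0 nodes { }, right has 3 {fir, iris, pear}.
      Root iris: left subtree has 1 node {fir}, right has 1 {pear}.
  Root teak: left subtree has 1 node {fern}, right has 1 {tulip}.

moss, fir, pear, iris, ivy, ash, fern, tulip, teak, fig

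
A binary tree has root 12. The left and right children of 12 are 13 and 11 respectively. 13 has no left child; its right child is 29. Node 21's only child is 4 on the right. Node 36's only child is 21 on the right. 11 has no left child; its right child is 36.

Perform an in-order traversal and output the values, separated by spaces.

In-order visits the left subtree, then the node, then the right subtree.
At 12: go left to 13.
  At 13: no left child.
  Visit 13.
  At 13: go right to 29.
    29 is a leaf — visit 29.
Visit 12.
At 12: go right to 11.
  At 11: no left child.
  Visit 11.
  At 11: go right to 36.
    At 36: no left child.
    Visit 36.
    At 36: go right to 21.
      At 21: no left child.
      Visit 21.
      At 21: go right to 4.
        4 is a leaf — visit 4.

13 29 12 11 36 21 4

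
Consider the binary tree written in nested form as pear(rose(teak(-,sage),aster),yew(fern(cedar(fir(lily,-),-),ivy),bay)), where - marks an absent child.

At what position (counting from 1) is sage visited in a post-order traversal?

1

Post-order visits the left subtree, then the right subtree, then the node.
At pear: go left to rose.
  At rose: go left to teak.
    At teak: no left child.
    At teak: go right to sage.
      sage is a leaf — visit sage.
    Visit teak.
  At rose: go right to aster.
    aster is a leaf — visit aster.
  Visit rose.
At pear: go right to yew.
  At yew: go left to fern.
    At fern: go left to cedar.
      At cedar: go left to fir.
        At fir: go left to lily.
          lily is a leaf — visit lily.
        At fir: no right child.
        Visit fir.
      At cedar: no right child.
      Visit cedar.
    At fern: go right to ivy.
      ivy is a leaf — visit ivy.
    Visit fern.
  At yew: go right to bay.
    bay is a leaf — visit bay.
  Visit yew.
Visit pear.
Full post-order sequence: sage, teak, aster, rose, lily, fir, cedar, ivy, fern, bay, yew, pear.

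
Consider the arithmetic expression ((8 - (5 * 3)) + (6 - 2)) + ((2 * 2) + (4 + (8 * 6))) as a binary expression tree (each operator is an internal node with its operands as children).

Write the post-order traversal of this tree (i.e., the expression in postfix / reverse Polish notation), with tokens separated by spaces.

8 5 3 * - 6 2 - + 2 2 * 4 8 6 * + + +

Post-order on an expression tree gives postfix notation: for each operator, emit left operand, right operand, then the operator.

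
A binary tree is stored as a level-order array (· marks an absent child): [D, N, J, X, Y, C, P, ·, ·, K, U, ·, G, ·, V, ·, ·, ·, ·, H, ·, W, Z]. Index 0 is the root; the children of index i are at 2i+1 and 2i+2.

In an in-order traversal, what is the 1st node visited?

X

In-order visits the left subtree, then the node, then the right subtree.
At D: go left to N.
  At N: go left to X.
    X is a leaf — visit X.
  Visit N.
  At N: go right to Y.
    At Y: go left to K.
      At K: go left to H.
        H is a leaf — visit H.
      Visit K.
      At K: no right child.
    Visit Y.
    At Y: go right to U.
      At U: go left to W.
        W is a leaf — visit W.
      Visit U.
      At U: go right to Z.
        Z is a leaf — visit Z.
Visit D.
At D: go right to J.
  At J: go left to C.
    At C: no left child.
    Visit C.
    At C: go right to G.
      G is a leaf — visit G.
  Visit J.
  At J: go right to P.
    At P: no left child.
    Visit P.
    At P: go right to V.
      V is a leaf — visit V.
Full in-order sequence: X, N, H, K, Y, W, U, Z, D, C, G, J, P, V.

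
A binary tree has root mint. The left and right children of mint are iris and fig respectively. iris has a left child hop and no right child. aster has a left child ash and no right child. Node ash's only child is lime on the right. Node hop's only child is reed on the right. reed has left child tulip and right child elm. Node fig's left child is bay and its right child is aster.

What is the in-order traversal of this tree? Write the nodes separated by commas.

hop, tulip, reed, elm, iris, mint, bay, fig, ash, lime, aster

In-order visits the left subtree, then the node, then the right subtree.
At mint: go left to iris.
  At iris: go left to hop.
    At hop: no left child.
    Visit hop.
    At hop: go right to reed.
      At reed: go left to tulip.
        tulip is a leaf — visit tulip.
      Visit reed.
      At reed: go right to elm.
        elm is a leaf — visit elm.
  Visit iris.
  At iris: no right child.
Visit mint.
At mint: go right to fig.
  At fig: go left to bay.
    bay is a leaf — visit bay.
  Visit fig.
  At fig: go right to aster.
    At aster: go left to ash.
      At ash: no left child.
      Visit ash.
      At ash: go right to lime.
        lime is a leaf — visit lime.
    Visit aster.
    At aster: no right child.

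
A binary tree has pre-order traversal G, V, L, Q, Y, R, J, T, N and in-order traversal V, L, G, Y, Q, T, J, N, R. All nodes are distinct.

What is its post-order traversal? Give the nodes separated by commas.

The first element of pre-order is the root; it splits in-order into left and right subtrees.
Root G: left subtree has 2 nodes {V, L}, right has 6 {Y, Q, T, J, N, R}.
  Root V: left subtree has 0 nodes { }, right has 1 {L}.
  Root Q: left subtree has 1 node {Y}, right has 4 {T, J, N, R}.
    Root R: left subtree has 3 nodes {T, J, N}, right has 0 { }.
      Root J: left subtree has 1 node {T}, right has 1 {N}.

L, V, Y, T, N, J, R, Q, G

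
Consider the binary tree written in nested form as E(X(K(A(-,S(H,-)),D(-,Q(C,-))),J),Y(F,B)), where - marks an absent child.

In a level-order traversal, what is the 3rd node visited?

Level-order visits nodes level by level from the root, left to right within each level.
Level 0: E
Level 1: X, Y
Level 2: K, J, F, B
Level 3: A, D
Level 4: S, Q
Level 5: H, C
Full level-order sequence: E, X, Y, K, J, F, B, A, D, S, Q, H, C.

Y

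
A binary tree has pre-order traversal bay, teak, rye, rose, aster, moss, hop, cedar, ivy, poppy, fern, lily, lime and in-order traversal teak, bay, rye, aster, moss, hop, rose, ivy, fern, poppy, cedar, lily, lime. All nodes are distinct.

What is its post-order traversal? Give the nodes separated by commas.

The first element of pre-order is the root; it splits in-order into left and right subtrees.
Root bay: left subtree has 1 node {teak}, right has 11 {rye, aster, moss, hop, rose, ivy, fern, poppy, cedar, lily, lime}.
  Root rye: left subtree has 0 nodes { }, right has 10 {aster, moss, hop, rose, ivy, fern, poppy, cedar, lily, lime}.
    Root rose: left subtree has 3 nodes {aster, moss, hop}, right has 6 {ivy, fern, poppy, cedar, lily, lime}.
      Root aster: left subtree has 0 nodes { }, right has 2 {moss, hop}.
        Root moss: left subtree has 0 nodes { }, right has 1 {hop}.
      Root cedar: left subtree has 3 nodes {ivy, fern, poppy}, right has 2 {lily, lime}.
        Root ivy: left subtree has 0 nodes { }, right has 2 {fern, poppy}.
          Root poppy: left subtree has 1 node {fern}, right has 0 { }.
        Root lily: left subtree has 0 nodes { }, right has 1 {lime}.

teak, hop, moss, aster, fern, poppy, ivy, lime, lily, cedar, rose, rye, bay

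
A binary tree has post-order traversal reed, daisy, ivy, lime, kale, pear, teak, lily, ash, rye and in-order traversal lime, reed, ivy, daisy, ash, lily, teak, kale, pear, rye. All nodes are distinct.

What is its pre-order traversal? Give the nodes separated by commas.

The last element of post-order is the root; it splits in-order into left and right subtrees.
Root rye: left subtree has 9 nodes {lime, reed, ivy, daisy, ash, lily, teak, kale, pear}, right has 0 { }.
  Root ash: left subtree has 4 nodes {lime, reed, ivy, daisy}, right has 4 {lily, teak, kale, pear}.
    Root lime: left subtree has 0 nodes { }, right has 3 {reed, ivy, daisy}.
      Root ivy: left subtree has 1 node {reed}, right has 1 {daisy}.
    Root lily: left subtree has 0 nodes { }, right has 3 {teak, kale, pear}.
      Root teak: left subtree has 0 nodes { }, right has 2 {kale, pear}.
        Root pear: left subtree has 1 node {kale}, right has 0 { }.

rye, ash, lime, ivy, reed, daisy, lily, teak, pear, kale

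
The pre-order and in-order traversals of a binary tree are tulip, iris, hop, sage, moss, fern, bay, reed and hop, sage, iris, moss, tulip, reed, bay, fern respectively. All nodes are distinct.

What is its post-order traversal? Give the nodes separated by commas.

sage, hop, moss, iris, reed, bay, fern, tulip

The first element of pre-order is the root; it splits in-order into left and right subtrees.
Root tulip: left subtree has 4 nodes {hop, sage, iris, moss}, right has 3 {reed, bay, fern}.
  Root iris: left subtree has 2 nodes {hop, sage}, right has 1 {moss}.
    Root hop: left subtree has 0 nodes { }, right has 1 {sage}.
  Root fern: left subtree has 2 nodes {reed, bay}, right has 0 { }.
    Root bay: left subtree has 1 node {reed}, right has 0 { }.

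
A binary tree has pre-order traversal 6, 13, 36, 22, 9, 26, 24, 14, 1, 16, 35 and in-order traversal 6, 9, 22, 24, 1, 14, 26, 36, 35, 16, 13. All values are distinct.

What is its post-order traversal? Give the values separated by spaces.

9 1 14 24 26 22 35 16 36 13 6

The first element of pre-order is the root; it splits in-order into left and right subtrees.
Root 6: left subtree has 0 nodes { }, right has 10 {9, 22, 24, 1, 14, 26, 36, 35, 16, 13}.
  Root 13: left subtree has 9 nodes {9, 22, 24, 1, 14, 26, 36, 35, 16}, right has 0 { }.
    Root 36: left subtree has 6 nodes {9, 22, 24, 1, 14, 26}, right has 2 {35, 16}.
      Root 22: left subtree has 1 node {9}, right has 4 {24, 1, 14, 26}.
        Root 26: left subtree has 3 nodes {24, 1, 14}, right has 0 { }.
          Root 24: left subtree has 0 nodes { }, right has 2 {1, 14}.
            Root 14: left subtree has 1 node {1}, right has 0 { }.
      Root 16: left subtree has 1 node {35}, right has 0 { }.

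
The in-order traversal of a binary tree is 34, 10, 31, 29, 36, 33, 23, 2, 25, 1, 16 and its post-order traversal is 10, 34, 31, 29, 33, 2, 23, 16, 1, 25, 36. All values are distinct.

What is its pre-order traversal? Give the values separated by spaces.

36 29 31 34 10 25 23 33 2 1 16

The last element of post-order is the root; it splits in-order into left and right subtrees.
Root 36: left subtree has 4 nodes {34, 10, 31, 29}, right has 6 {33, 23, 2, 25, 1, 16}.
  Root 29: left subtree has 3 nodes {34, 10, 31}, right has 0 { }.
    Root 31: left subtree has 2 nodes {34, 10}, right has 0 { }.
      Root 34: left subtree has 0 nodes { }, right has 1 {10}.
  Root 25: left subtree has 3 nodes {33, 23, 2}, right has 2 {1, 16}.
    Root 23: left subtree has 1 node {33}, right has 1 {2}.
    Root 1: left subtree has 0 nodes { }, right has 1 {16}.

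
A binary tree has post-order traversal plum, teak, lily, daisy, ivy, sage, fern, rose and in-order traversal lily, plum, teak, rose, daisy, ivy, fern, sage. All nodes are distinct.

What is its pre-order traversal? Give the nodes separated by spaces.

The last element of post-order is the root; it splits in-order into left and right subtrees.
Root rose: left subtree has 3 nodes {lily, plum, teak}, right has 4 {daisy, ivy, fern, sage}.
  Root lily: left subtree has 0 nodes { }, right has 2 {plum, teak}.
    Root teak: left subtree has 1 node {plum}, right has 0 { }.
  Root fern: left subtree has 2 nodes {daisy, ivy}, right has 1 {sage}.
    Root ivy: left subtree has 1 node {daisy}, right has 0 { }.

rose lily teak plum fern ivy daisy sage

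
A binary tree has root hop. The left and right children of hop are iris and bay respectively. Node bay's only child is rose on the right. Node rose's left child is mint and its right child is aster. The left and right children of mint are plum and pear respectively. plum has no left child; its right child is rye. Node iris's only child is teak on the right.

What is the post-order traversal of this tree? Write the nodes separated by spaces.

Post-order visits the left subtree, then the right subtree, then the node.
At hop: go left to iris.
  At iris: no left child.
  At iris: go right to teak.
    teak is a leaf — visit teak.
  Visit iris.
At hop: go right to bay.
  At bay: no left child.
  At bay: go right to rose.
    At rose: go left to mint.
      At mint: go left to plum.
        At plum: no left child.
        At plum: go right to rye.
          rye is a leaf — visit rye.
        Visit plum.
      At mint: go right to pear.
        pear is a leaf — visit pear.
      Visit mint.
    At rose: go right to aster.
      aster is a leaf — visit aster.
    Visit rose.
  Visit bay.
Visit hop.

teak iris rye plum pear mint aster rose bay hop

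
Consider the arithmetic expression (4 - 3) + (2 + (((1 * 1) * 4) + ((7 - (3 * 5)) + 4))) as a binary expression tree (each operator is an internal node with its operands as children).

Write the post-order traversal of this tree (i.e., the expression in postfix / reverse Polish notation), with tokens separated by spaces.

4 3 - 2 1 1 * 4 * 7 3 5 * - 4 + + + +

Post-order on an expression tree gives postfix notation: for each operator, emit left operand, right operand, then the operator.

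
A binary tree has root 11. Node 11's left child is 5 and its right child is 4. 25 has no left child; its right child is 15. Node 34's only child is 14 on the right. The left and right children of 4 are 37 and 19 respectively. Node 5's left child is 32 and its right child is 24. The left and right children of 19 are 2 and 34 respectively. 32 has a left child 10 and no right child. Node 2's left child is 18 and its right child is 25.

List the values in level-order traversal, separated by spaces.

Level-order visits nodes level by level from the root, left to right within each level.
Level 0: 11
Level 1: 5, 4
Level 2: 32, 24, 37, 19
Level 3: 10, 2, 34
Level 4: 18, 25, 14
Level 5: 15

11 5 4 32 24 37 19 10 2 34 18 25 14 15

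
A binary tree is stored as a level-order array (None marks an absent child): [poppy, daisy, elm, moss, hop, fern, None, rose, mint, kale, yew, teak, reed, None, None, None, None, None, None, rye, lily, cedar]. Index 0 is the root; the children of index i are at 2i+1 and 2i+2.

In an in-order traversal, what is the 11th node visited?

In-order visits the left subtree, then the node, then the right subtree.
At poppy: go left to daisy.
  At daisy: go left to moss.
    At moss: go left to rose.
      rose is a leaf — visit rose.
    Visit moss.
    At moss: go right to mint.
      mint is a leaf — visit mint.
  Visit daisy.
  At daisy: go right to hop.
    At hop: go left to kale.
      At kale: go left to rye.
        rye is a leaf — visit rye.
      Visit kale.
      At kale: go right to lily.
        lily is a leaf — visit lily.
    Visit hop.
    At hop: go right to yew.
      At yew: go left to cedar.
        cedar is a leaf — visit cedar.
      Visit yew.
      At yew: no right child.
Visit poppy.
At poppy: go right to elm.
  At elm: go left to fern.
    At fern: go left to teak.
      teak is a leaf — visit teak.
    Visit fern.
    At fern: go right to reed.
      reed is a leaf — visit reed.
  Visit elm.
  At elm: no right child.
Full in-order sequence: rose, moss, mint, daisy, rye, kale, lily, hop, cedar, yew, poppy, teak, fern, reed, elm.

poppy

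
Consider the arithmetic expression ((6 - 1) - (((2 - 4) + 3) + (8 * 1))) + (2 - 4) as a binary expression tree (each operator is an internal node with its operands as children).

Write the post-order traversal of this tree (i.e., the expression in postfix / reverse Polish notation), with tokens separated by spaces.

6 1 - 2 4 - 3 + 8 1 * + - 2 4 - +

Post-order on an expression tree gives postfix notation: for each operator, emit left operand, right operand, then the operator.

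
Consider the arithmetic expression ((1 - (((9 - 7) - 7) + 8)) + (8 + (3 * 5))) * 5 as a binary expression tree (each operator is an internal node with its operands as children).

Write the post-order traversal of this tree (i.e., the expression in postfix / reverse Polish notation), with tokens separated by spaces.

1 9 7 - 7 - 8 + - 8 3 5 * + + 5 *

Post-order on an expression tree gives postfix notation: for each operator, emit left operand, right operand, then the operator.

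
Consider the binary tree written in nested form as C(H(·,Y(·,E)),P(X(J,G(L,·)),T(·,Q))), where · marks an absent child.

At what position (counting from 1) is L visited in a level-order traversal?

Level-order visits nodes level by level from the root, left to right within each level.
Level 0: C
Level 1: H, P
Level 2: Y, X, T
Level 3: E, J, G, Q
Level 4: L
Full level-order sequence: C, H, P, Y, X, T, E, J, G, Q, L.

11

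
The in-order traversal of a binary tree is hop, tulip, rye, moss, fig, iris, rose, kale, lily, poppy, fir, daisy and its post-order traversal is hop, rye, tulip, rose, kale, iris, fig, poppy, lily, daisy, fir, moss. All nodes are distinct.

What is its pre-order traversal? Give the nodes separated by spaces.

The last element of post-order is the root; it splits in-order into left and right subtrees.
Root moss: left subtree has 3 nodes {hop, tulip, rye}, right has 8 {fig, iris, rose, kale, lily, poppy, fir, daisy}.
  Root tulip: left subtree has 1 node {hop}, right has 1 {rye}.
  Root fir: left subtree has 6 nodes {fig, iris, rose, kale, lily, poppy}, right has 1 {daisy}.
    Root lily: left subtree has 4 nodes {fig, iris, rose, kale}, right has 1 {poppy}.
      Root fig: left subtree has 0 nodes { }, right has 3 {iris, rose, kale}.
        Root iris: left subtree has 0 nodes { }, right has 2 {rose, kale}.
          Root kale: left subtree has 1 node {rose}, right has 0 { }.

moss tulip hop rye fir lily fig iris kale rose poppy daisy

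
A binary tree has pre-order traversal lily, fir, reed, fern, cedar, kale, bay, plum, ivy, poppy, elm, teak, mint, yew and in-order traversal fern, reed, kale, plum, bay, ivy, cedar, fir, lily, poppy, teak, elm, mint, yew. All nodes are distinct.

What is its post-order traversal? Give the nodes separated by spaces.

fern plum ivy bay kale cedar reed fir teak yew mint elm poppy lily

The first element of pre-order is the root; it splits in-order into left and right subtrees.
Root lily: left subtree has 8 nodes {fern, reed, kale, plum, bay, ivy, cedar, fir}, right has 5 {poppy, teak, elm, mint, yew}.
  Root fir: left subtree has 7 nodes {fern, reed, kale, plum, bay, ivy, cedar}, right has 0 { }.
    Root reed: left subtree has 1 node {fern}, right has 5 {kale, plum, bay, ivy, cedar}.
      Root cedar: left subtree has 4 nodes {kale, plum, bay, ivy}, right has 0 { }.
        Root kale: left subtree has 0 nodes { }, right has 3 {plum, bay, ivy}.
          Root bay: left subtree has 1 node {plum}, right has 1 {ivy}.
  Root poppy: left subtree has 0 nodes { }, right has 4 {teak, elm, mint, yew}.
    Root elm: left subtree has 1 node {teak}, right has 2 {mint, yew}.
      Root mint: left subtree has 0 nodes { }, right has 1 {yew}.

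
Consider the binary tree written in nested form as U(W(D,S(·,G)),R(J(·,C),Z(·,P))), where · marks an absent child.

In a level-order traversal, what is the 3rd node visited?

R

Level-order visits nodes level by level from the root, left to right within each level.
Level 0: U
Level 1: W, R
Level 2: D, S, J, Z
Level 3: G, C, P
Full level-order sequence: U, W, R, D, S, J, Z, G, C, P.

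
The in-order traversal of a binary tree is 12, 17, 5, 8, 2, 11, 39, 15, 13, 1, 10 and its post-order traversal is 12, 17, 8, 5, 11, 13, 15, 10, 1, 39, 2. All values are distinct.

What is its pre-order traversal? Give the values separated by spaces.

2 5 17 12 8 39 11 1 15 13 10

The last element of post-order is the root; it splits in-order into left and right subtrees.
Root 2: left subtree has 4 nodes {12, 17, 5, 8}, right has 6 {11, 39, 15, 13, 1, 10}.
  Root 5: left subtree has 2 nodes {12, 17}, right has 1 {8}.
    Root 17: left subtree has 1 node {12}, right has 0 { }.
  Root 39: left subtree has 1 node {11}, right has 4 {15, 13, 1, 10}.
    Root 1: left subtree has 2 nodes {15, 13}, right has 1 {10}.
      Root 15: left subtree has 0 nodes { }, right has 1 {13}.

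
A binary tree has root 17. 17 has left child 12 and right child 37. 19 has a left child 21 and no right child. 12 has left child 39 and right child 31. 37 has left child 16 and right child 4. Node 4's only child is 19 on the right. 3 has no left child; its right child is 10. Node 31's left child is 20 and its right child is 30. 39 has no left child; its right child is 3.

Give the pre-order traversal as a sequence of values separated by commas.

Pre-order visits the node, then its left subtree, then its right subtree.
Visit 17.
At 17: go left to 12.
  Visit 12.
  At 12: go left to 39.
    Visit 39.
    At 39: no left child.
    At 39: go right to 3.
      Visit 3.
      At 3: no left child.
      At 3: go right to 10.
        10 is a leaf — visit 10.
  At 12: go right to 31.
    Visit 31.
    At 31: go left to 20.
      20 is a leaf — visit 20.
    At 31: go right to 30.
      30 is a leaf — visit 30.
At 17: go right to 37.
  Visit 37.
  At 37: go left to 16.
    16 is a leaf — visit 16.
  At 37: go right to 4.
    Visit 4.
    At 4: no left child.
    At 4: go right to 19.
      Visit 19.
      At 19: go left to 21.
        21 is a leaf — visit 21.
      At 19: no right child.

17, 12, 39, 3, 10, 31, 20, 30, 37, 16, 4, 19, 21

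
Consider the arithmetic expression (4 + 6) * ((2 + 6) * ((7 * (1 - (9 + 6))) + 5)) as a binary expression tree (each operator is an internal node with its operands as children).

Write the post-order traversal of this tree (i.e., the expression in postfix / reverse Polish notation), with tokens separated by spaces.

Post-order on an expression tree gives postfix notation: for each operator, emit left operand, right operand, then the operator.

4 6 + 2 6 + 7 1 9 6 + - * 5 + * *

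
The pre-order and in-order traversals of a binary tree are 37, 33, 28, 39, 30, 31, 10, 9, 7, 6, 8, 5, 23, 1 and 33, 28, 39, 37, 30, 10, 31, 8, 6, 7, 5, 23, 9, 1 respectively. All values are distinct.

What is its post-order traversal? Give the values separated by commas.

The first element of pre-order is the root; it splits in-order into left and right subtrees.
Root 37: left subtree has 3 nodes {33, 28, 39}, right has 10 {30, 10, 31, 8, 6, 7, 5, 23, 9, 1}.
  Root 33: left subtree has 0 nodes { }, right has 2 {28, 39}.
    Root 28: left subtree has 0 nodes { }, right has 1 {39}.
  Root 30: left subtree has 0 nodes { }, right has 9 {10, 31, 8, 6, 7, 5, 23, 9, 1}.
    Root 31: left subtree has 1 node {10}, right has 7 {8, 6, 7, 5, 23, 9, 1}.
      Root 9: left subtree has 5 nodes {8, 6, 7, 5, 23}, right has 1 {1}.
        Root 7: left subtree has 2 nodes {8, 6}, right has 2 {5, 23}.
          Root 6: left subtree has 1 node {8}, right has 0 { }.
          Root 5: left subtree has 0 nodes { }, right has 1 {23}.

39, 28, 33, 10, 8, 6, 23, 5, 7, 1, 9, 31, 30, 37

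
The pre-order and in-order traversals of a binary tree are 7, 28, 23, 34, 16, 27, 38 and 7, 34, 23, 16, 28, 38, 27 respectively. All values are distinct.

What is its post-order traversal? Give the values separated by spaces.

34 16 23 38 27 28 7

The first element of pre-order is the root; it splits in-order into left and right subtrees.
Root 7: left subtree has 0 nodes { }, right has 6 {34, 23, 16, 28, 38, 27}.
  Root 28: left subtree has 3 nodes {34, 23, 16}, right has 2 {38, 27}.
    Root 23: left subtree has 1 node {34}, right has 1 {16}.
    Root 27: left subtree has 1 node {38}, right has 0 { }.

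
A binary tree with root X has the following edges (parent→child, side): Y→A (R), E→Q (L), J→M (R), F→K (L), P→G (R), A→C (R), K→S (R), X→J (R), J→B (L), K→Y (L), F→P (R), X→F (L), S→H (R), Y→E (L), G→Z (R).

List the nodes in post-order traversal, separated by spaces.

Post-order visits the left subtree, then the right subtree, then the node.
At X: go left to F.
  At F: go left to K.
    At K: go left to Y.
      At Y: go left to E.
        At E: go left to Q.
          Q is a leaf — visit Q.
        At E: no right child.
        Visit E.
      At Y: go right to A.
        At A: no left child.
        At A: go right to C.
          C is a leaf — visit C.
        Visit A.
      Visit Y.
    At K: go right to S.
      At S: no left child.
      At S: go right to H.
        H is a leaf — visit H.
      Visit S.
    Visit K.
  At F: go right to P.
    At P: no left child.
    At P: go right to G.
      At G: no left child.
      At G: go right to Z.
        Z is a leaf — visit Z.
      Visit G.
    Visit P.
  Visit F.
At X: go right to J.
  At J: go left to B.
    B is a leaf — visit B.
  At J: go right to M.
    M is a leaf — visit M.
  Visit J.
Visit X.

Q E C A Y H S K Z G P F B M J X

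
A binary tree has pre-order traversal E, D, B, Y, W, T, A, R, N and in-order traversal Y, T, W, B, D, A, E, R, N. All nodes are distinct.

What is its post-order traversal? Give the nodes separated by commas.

T, W, Y, B, A, D, N, R, E

The first element of pre-order is the root; it splits in-order into left and right subtrees.
Root E: left subtree has 6 nodes {Y, T, W, B, D, A}, right has 2 {R, N}.
  Root D: left subtree has 4 nodes {Y, T, W, B}, right has 1 {A}.
    Root B: left subtree has 3 nodes {Y, T, W}, right has 0 { }.
      Root Y: left subtree has 0 nodes { }, right has 2 {T, W}.
        Root W: left subtree has 1 node {T}, right has 0 { }.
  Root R: left subtree has 0 nodes { }, right has 1 {N}.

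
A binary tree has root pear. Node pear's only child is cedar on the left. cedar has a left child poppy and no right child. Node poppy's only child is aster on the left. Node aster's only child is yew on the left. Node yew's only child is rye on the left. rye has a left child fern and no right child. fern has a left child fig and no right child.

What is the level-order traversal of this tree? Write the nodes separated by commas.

pear, cedar, poppy, aster, yew, rye, fern, fig

Level-order visits nodes level by level from the root, left to right within each level.
Level 0: pear
Level 1: cedar
Level 2: poppy
Level 3: aster
Level 4: yew
Level 5: rye
Level 6: fern
Level 7: fig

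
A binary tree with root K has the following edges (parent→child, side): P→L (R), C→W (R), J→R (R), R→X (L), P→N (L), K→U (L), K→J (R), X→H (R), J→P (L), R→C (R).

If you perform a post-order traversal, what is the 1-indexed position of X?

6

Post-order visits the left subtree, then the right subtree, then the node.
At K: go left to U.
  U is a leaf — visit U.
At K: go right to J.
  At J: go left to P.
    At P: go left to N.
      N is a leaf — visit N.
    At P: go right to L.
      L is a leaf — visit L.
    Visit P.
  At J: go right to R.
    At R: go left to X.
      At X: no left child.
      At X: go right to H.
        H is a leaf — visit H.
      Visit X.
    At R: go right to C.
      At C: no left child.
      At C: go right to W.
        W is a leaf — visit W.
      Visit C.
    Visit R.
  Visit J.
Visit K.
Full post-order sequence: U, N, L, P, H, X, W, C, R, J, K.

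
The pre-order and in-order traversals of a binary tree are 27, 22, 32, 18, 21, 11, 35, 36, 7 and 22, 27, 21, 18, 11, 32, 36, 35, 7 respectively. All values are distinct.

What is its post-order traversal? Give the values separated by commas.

22, 21, 11, 18, 36, 7, 35, 32, 27

The first element of pre-order is the root; it splits in-order into left and right subtrees.
Root 27: left subtree has 1 node {22}, right has 7 {21, 18, 11, 32, 36, 35, 7}.
  Root 32: left subtree has 3 nodes {21, 18, 11}, right has 3 {36, 35, 7}.
    Root 18: left subtree has 1 node {21}, right has 1 {11}.
    Root 35: left subtree has 1 node {36}, right has 1 {7}.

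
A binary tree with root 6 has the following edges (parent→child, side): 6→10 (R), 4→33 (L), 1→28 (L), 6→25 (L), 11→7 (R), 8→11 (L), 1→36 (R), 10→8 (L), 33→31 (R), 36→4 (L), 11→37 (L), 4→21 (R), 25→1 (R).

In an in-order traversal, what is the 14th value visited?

10

In-order visits the left subtree, then the node, then the right subtree.
At 6: go left to 25.
  At 25: no left child.
  Visit 25.
  At 25: go right to 1.
    At 1: go left to 28.
      28 is a leaf — visit 28.
    Visit 1.
    At 1: go right to 36.
      At 36: go left to 4.
        At 4: go left to 33.
          At 33: no left child.
          Visit 33.
          At 33: go right to 31.
            31 is a leaf — visit 31.
        Visit 4.
        At 4: go right to 21.
          21 is a leaf — visit 21.
      Visit 36.
      At 36: no right child.
Visit 6.
At 6: go right to 10.
  At 10: go left to 8.
    At 8: go left to 11.
      At 11: go left to 37.
        37 is a leaf — visit 37.
      Visit 11.
      At 11: go right to 7.
        7 is a leaf — visit 7.
    Visit 8.
    At 8: no right child.
  Visit 10.
  At 10: no right child.
Full in-order sequence: 25, 28, 1, 33, 31, 4, 21, 36, 6, 37, 11, 7, 8, 10.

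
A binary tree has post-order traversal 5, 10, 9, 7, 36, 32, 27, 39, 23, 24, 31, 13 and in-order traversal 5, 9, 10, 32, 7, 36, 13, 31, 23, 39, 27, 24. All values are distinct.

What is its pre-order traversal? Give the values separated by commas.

13, 32, 9, 5, 10, 36, 7, 31, 24, 23, 39, 27

The last element of post-order is the root; it splits in-order into left and right subtrees.
Root 13: left subtree has 6 nodes {5, 9, 10, 32, 7, 36}, right has 5 {31, 23, 39, 27, 24}.
  Root 32: left subtree has 3 nodes {5, 9, 10}, right has 2 {7, 36}.
    Root 9: left subtree has 1 node {5}, right has 1 {10}.
    Root 36: left subtree has 1 node {7}, right has 0 { }.
  Root 31: left subtree has 0 nodes { }, right has 4 {23, 39, 27, 24}.
    Root 24: left subtree has 3 nodes {23, 39, 27}, right has 0 { }.
      Root 23: left subtree has 0 nodes { }, right has 2 {39, 27}.
        Root 39: left subtree has 0 nodes { }, right has 1 {27}.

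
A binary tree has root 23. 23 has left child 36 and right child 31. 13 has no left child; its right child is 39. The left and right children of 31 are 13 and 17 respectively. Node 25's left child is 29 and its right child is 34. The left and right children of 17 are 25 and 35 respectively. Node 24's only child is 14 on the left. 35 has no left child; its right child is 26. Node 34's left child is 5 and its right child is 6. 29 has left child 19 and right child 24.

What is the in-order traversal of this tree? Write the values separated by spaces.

36 23 13 39 31 19 29 14 24 25 5 34 6 17 35 26

In-order visits the left subtree, then the node, then the right subtree.
At 23: go left to 36.
  36 is a leaf — visit 36.
Visit 23.
At 23: go right to 31.
  At 31: go left to 13.
    At 13: no left child.
    Visit 13.
    At 13: go right to 39.
      39 is a leaf — visit 39.
  Visit 31.
  At 31: go right to 17.
    At 17: go left to 25.
      At 25: go left to 29.
        At 29: go left to 19.
          19 is a leaf — visit 19.
        Visit 29.
        At 29: go right to 24.
          At 24: go left to 14.
            14 is a leaf — visit 14.
          Visit 24.
          At 24: no right child.
      Visit 25.
      At 25: go right to 34.
        At 34: go left to 5.
          5 is a leaf — visit 5.
        Visit 34.
        At 34: go right to 6.
          6 is a leaf — visit 6.
    Visit 17.
    At 17: go right to 35.
      At 35: no left child.
      Visit 35.
      At 35: go right to 26.
        26 is a leaf — visit 26.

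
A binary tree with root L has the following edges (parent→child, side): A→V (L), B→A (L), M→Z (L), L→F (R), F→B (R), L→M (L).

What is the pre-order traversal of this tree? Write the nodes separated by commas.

Pre-order visits the node, then its left subtree, then its right subtree.
Visit L.
At L: go left to M.
  Visit M.
  At M: go left to Z.
    Z is a leaf — visit Z.
  At M: no right child.
At L: go right to F.
  Visit F.
  At F: no left child.
  At F: go right to B.
    Visit B.
    At B: go left to A.
      Visit A.
      At A: go left to V.
        V is a leaf — visit V.
      At A: no right child.
    At B: no right child.

L, M, Z, F, B, A, V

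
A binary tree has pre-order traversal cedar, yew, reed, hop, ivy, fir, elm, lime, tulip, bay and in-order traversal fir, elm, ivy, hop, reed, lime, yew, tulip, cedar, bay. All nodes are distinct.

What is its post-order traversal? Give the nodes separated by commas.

elm, fir, ivy, hop, lime, reed, tulip, yew, bay, cedar

The first element of pre-order is the root; it splits in-order into left and right subtrees.
Root cedar: left subtree has 8 nodes {fir, elm, ivy, hop, reed, lime, yew, tulip}, right has 1 {bay}.
  Root yew: left subtree has 6 nodes {fir, elm, ivy, hop, reed, lime}, right has 1 {tulip}.
    Root reed: left subtree has 4 nodes {fir, elm, ivy, hop}, right has 1 {lime}.
      Root hop: left subtree has 3 nodes {fir, elm, ivy}, right has 0 { }.
        Root ivy: left subtree has 2 nodes {fir, elm}, right has 0 { }.
          Root fir: left subtree has 0 nodes { }, right has 1 {elm}.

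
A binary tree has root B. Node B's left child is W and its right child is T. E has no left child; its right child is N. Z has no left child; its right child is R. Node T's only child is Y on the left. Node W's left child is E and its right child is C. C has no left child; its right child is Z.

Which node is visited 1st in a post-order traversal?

N

Post-order visits the left subtree, then the right subtree, then the node.
At B: go left to W.
  At W: go left to E.
    At E: no left child.
    At E: go right to N.
      N is a leaf — visit N.
    Visit E.
  At W: go right to C.
    At C: no left child.
    At C: go right to Z.
      At Z: no left child.
      At Z: go right to R.
        R is a leaf — visit R.
      Visit Z.
    Visit C.
  Visit W.
At B: go right to T.
  At T: go left to Y.
    Y is a leaf — visit Y.
  At T: no right child.
  Visit T.
Visit B.
Full post-order sequence: N, E, R, Z, C, W, Y, T, B.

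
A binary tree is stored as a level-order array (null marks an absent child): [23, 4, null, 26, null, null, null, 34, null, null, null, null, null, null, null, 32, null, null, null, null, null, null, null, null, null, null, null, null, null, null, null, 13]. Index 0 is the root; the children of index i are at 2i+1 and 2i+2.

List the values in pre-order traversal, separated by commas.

23, 4, 26, 34, 32, 13

Pre-order visits the node, then its left subtree, then its right subtree.
Visit 23.
At 23: go left to 4.
  Visit 4.
  At 4: go left to 26.
    Visit 26.
    At 26: go left to 34.
      Visit 34.
      At 34: go left to 32.
        Visit 32.
        At 32: go left to 13.
          13 is a leaf — visit 13.
        At 32: no right child.
      At 34: no right child.
    At 26: no right child.
  At 4: no right child.
At 23: no right child.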